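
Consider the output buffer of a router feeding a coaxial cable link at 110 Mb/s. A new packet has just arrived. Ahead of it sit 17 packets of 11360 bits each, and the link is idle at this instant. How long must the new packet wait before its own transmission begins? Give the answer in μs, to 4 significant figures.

1756 μs

Each queued packet: L/R = 11360/110000000 = 103.273 μs.
17 queued → 1755.64 μs.
Queuing delay = 1756 μs.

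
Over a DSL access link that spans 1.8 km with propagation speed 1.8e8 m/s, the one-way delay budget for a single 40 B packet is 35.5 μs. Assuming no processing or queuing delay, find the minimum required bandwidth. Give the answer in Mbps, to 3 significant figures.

L = 320 bits.
Propagation delay = 1800 / 180000000 = 10 μs.
Transmission budget = 35.5 − 10 = 25.5 μs.
R ≥ L / t_tx = 320 bits / 2.55e-05 s = 12.5 Mbps.

12.5 Mbps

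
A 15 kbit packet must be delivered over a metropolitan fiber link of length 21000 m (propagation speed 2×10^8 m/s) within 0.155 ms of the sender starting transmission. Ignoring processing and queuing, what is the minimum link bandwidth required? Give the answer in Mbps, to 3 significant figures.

300 Mbps

Propagation delay = 21000 / 200000000 = 0.105 ms.
Transmission budget = 0.155 − 0.105 = 0.05 ms.
R ≥ L / t_tx = 15000 bits / 5e-05 s = 300 Mbps.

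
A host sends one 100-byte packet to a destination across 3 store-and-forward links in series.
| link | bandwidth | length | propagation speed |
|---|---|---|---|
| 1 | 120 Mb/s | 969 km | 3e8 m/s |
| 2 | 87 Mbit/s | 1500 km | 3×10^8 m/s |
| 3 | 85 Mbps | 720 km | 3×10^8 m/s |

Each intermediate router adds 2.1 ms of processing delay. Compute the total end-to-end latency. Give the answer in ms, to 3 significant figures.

L = 100 × 8 = 800 bits.
Transmission delays (L/R per hop): 0.00666667, 0.0091954, 0.00941176 ms; sum = 0.0252738 ms.
Propagation delays (d/s per hop): 3.23, 5, 2.4 ms; sum = 10.63 ms.
Processing at 2 router(s): 2 × 2.1 ms = 4.2 ms.
End-to-end = 14.9 ms.

14.9 ms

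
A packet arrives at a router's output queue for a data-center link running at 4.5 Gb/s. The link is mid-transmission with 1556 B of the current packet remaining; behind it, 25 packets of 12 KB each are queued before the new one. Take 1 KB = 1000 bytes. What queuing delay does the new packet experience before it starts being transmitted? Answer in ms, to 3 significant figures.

0.536 ms

Each queued packet: L/R = 96000/4500000000 = 0.0213333 ms.
25 queued → 0.533333 ms.
Plus remaining 12448 bits of current packet: 0.00276622 ms.
Queuing delay = 0.536 ms.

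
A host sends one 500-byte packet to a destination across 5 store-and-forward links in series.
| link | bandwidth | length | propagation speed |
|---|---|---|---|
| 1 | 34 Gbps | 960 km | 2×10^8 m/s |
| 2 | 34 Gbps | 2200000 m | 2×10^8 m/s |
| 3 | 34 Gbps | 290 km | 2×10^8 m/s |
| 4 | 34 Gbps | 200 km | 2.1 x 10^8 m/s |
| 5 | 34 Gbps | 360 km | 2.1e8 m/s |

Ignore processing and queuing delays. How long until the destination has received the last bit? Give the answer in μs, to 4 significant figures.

L = 500 × 8 = 4000 bits.
Transmission delay per hop = L/R = 4000/34000000000 = 0.117647 μs; 5 hops → 0.588235 μs.
Propagation delays (d/s per hop): 4800, 11000, 1450, 952.381, 1714.29 μs; sum = 19916.7 μs.
End-to-end = 19920 μs.

19920 μs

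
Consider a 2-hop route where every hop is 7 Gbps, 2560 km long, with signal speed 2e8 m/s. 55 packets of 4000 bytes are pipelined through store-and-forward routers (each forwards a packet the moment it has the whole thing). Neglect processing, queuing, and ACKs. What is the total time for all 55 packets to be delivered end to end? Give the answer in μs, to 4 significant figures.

Per-hop transmission t_tx = L/R = 32000/7000000000 = 4.57143 μs.
Per-hop propagation t_prop = 2560000/200000000 = 12800 μs.
Pipeline fill: first packet needs 2·t_tx to clear all hops; remaining 54 packets each add one t_tx.
Total = (2+55-1)·t_tx + 2·t_prop = 56·4.57143 + 2·12800 = 25860 μs.

25860 μs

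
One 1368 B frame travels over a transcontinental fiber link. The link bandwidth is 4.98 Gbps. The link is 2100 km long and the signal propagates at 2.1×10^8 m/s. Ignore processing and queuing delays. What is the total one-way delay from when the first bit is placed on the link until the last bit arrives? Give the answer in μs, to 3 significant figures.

10000 μs

L = 1368 × 8 = 10944 bits.
Transmission delay = L/R = 10944 / 4980000000 = 2.19759 μs.
Propagation delay = d/s = 2100000 m / 210000000 m/s = 10000 μs.
Total = 10000 μs.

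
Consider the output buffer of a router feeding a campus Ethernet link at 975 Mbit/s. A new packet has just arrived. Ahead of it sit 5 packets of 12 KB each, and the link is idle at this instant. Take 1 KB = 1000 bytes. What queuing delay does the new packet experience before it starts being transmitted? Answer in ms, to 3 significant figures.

Each queued packet: L/R = 96000/975000000 = 0.0984615 ms.
5 queued → 0.492308 ms.
Queuing delay = 0.492 ms.

0.492 ms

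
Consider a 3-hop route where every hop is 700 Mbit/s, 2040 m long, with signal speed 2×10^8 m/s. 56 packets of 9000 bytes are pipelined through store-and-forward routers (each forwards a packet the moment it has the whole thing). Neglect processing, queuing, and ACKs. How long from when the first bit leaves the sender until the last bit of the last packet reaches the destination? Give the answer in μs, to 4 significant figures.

Per-hop transmission t_tx = L/R = 72000/700000000 = 102.857 μs.
Per-hop propagation t_prop = 2040/200000000 = 10.2 μs.
Pipeline fill: first packet needs 3·t_tx to clear all hops; remaining 55 packets each add one t_tx.
Total = (3+56-1)·t_tx + 3·t_prop = 58·102.857 + 3·10.2 = 5996 μs.

5996 μs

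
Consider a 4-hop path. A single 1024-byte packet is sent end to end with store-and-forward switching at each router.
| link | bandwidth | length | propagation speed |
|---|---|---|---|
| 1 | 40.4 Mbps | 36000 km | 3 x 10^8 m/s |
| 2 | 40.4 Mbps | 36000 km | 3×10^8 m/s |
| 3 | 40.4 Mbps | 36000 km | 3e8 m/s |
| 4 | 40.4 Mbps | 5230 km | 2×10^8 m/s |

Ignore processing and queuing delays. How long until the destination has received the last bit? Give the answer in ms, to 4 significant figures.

L = 1024 × 8 = 8192 bits.
Transmission delay per hop = L/R = 8192/40400000 = 0.202772 ms; 4 hops → 0.811089 ms.
Propagation delays (d/s per hop): 120, 120, 120, 26.15 ms; sum = 386.15 ms.
End-to-end = 387.0 ms.

387.0 ms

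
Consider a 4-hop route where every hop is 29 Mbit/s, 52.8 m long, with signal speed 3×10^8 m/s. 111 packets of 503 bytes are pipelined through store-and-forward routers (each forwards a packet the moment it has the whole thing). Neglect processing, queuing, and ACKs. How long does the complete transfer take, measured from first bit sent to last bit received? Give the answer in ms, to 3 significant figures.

15.8 ms

Per-hop transmission t_tx = L/R = 4024/29000000 = 0.138759 ms.
Per-hop propagation t_prop = 52.8/300000000 = 0.000176 ms.
Pipeline fill: first packet needs 4·t_tx to clear all hops; remaining 110 packets each add one t_tx.
Total = (4+111-1)·t_tx + 4·t_prop = 114·0.138759 + 4·0.000176 = 15.8 ms.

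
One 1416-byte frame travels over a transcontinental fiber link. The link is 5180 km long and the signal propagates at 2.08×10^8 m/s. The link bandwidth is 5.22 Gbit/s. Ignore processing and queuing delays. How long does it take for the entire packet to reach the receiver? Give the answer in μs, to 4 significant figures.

24910 μs

L = 1416 × 8 = 11328 bits.
Transmission delay = L/R = 11328 / 5220000000 = 2.17011 μs.
Propagation delay = d/s = 5180000 m / 208000000 m/s = 24903.8 μs.
Total = 24910 μs.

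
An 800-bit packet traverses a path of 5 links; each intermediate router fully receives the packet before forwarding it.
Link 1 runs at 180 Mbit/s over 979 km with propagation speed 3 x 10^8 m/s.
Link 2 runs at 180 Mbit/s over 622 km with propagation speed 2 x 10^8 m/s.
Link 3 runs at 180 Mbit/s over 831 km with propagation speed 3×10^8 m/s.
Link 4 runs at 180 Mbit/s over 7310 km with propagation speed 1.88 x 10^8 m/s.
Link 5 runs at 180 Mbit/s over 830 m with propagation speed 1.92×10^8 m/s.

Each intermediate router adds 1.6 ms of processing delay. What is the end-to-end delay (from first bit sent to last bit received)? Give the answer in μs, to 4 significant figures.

Transmission delay per hop = L/R = 800/180000000 = 4.44444 μs; 5 hops → 22.2222 μs.
Propagation delays (d/s per hop): 3263.33, 3110, 2770, 38883, 4.32292 μs; sum = 48030.6 μs.
Processing at 4 router(s): 4 × 1.6 ms = 6400 μs.
End-to-end = 54450 μs.

54450 μs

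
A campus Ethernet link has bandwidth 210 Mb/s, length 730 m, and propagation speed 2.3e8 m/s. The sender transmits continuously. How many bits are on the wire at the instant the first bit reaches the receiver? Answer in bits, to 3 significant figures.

667 bits

Propagation delay = 730 / 2.3e+08 = 3.17391e-06 s.
BDP = R × t_prop = 210000000 × 3.17391e-06 = 666.522 bits.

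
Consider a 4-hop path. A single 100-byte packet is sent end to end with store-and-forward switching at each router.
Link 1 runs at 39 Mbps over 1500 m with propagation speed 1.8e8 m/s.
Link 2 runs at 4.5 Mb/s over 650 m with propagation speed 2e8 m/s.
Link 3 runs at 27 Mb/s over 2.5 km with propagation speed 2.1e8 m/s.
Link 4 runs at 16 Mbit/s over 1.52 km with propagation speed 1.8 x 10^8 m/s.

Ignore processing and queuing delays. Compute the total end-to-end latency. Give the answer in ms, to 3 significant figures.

L = 100 × 8 = 800 bits.
Transmission delays (L/R per hop): 0.0205128, 0.177778, 0.0296296, 0.05 ms; sum = 0.27792 ms.
Propagation delays (d/s per hop): 0.00833333, 0.00325, 0.0119048, 0.00844444 ms; sum = 0.0319325 ms.
End-to-end = 0.310 ms.

0.310 ms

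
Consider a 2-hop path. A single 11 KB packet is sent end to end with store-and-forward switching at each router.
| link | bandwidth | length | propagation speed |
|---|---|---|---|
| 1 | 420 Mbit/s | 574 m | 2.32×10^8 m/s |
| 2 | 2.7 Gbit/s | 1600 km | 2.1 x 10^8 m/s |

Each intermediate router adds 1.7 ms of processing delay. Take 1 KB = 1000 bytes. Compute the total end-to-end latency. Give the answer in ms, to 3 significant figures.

9.56 ms

L = 88000 bits.
Transmission delays (L/R per hop): 0.209524, 0.0325926 ms; sum = 0.242116 ms.
Propagation delays (d/s per hop): 0.00247414, 7.61905 ms; sum = 7.62152 ms.
Processing at 1 router(s): 1 × 1.7 ms = 1.7 ms.
End-to-end = 9.56 ms.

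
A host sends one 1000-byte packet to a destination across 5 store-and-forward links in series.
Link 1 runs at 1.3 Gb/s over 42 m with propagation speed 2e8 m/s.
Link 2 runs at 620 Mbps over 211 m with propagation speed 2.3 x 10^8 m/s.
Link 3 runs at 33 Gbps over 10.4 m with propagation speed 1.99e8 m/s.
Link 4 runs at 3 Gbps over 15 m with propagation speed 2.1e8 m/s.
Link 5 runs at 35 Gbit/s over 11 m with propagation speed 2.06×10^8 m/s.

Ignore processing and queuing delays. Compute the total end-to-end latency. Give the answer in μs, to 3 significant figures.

23.5 μs

L = 1000 × 8 = 8000 bits.
Transmission delays (L/R per hop): 6.15385, 12.9032, 0.242424, 2.66667, 0.228571 μs; sum = 22.1947 μs.
Propagation delays (d/s per hop): 0.21, 0.917391, 0.0522613, 0.0714286, 0.0533981 μs; sum = 1.30448 μs.
End-to-end = 23.5 μs.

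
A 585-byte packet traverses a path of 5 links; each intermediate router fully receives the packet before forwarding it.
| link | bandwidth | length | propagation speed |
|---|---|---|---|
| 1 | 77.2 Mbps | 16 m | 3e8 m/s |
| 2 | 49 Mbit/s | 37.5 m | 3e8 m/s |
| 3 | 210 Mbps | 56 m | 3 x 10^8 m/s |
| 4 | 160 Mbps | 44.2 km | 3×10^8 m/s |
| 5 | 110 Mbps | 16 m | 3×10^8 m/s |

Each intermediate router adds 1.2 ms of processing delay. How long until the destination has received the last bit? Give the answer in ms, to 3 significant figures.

5.20 ms

L = 585 × 8 = 4680 bits.
Transmission delays (L/R per hop): 0.0606218, 0.0955102, 0.0222857, 0.02925, 0.0425455 ms; sum = 0.250213 ms.
Propagation delays (d/s per hop): 5.33333e-05, 0.000125, 0.000186667, 0.147333, 5.33333e-05 ms; sum = 0.147752 ms.
Processing at 4 router(s): 4 × 1.2 ms = 4.8 ms.
End-to-end = 5.20 ms.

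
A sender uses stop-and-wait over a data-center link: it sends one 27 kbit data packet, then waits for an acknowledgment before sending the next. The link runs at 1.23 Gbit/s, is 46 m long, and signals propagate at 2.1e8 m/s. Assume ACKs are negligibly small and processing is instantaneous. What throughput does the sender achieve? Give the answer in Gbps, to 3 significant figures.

t_tx = L/R = 27000/1230000000 = 2.19512e-05 s.
t_prop = 46/210000000 = 2.19048e-07 s; RTT = 4.38095e-07 s.
Cycle = t_tx + RTT = 2.23893e-05 s.
Throughput = L / cycle = 27000 / 2.23893e-05 = 1.21 Gbps.

1.21 Gbps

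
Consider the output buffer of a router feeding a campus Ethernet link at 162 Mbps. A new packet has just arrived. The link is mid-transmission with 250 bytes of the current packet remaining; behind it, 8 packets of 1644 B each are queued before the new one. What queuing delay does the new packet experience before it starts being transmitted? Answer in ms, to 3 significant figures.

0.662 ms

Each queued packet: L/R = 13152/162000000 = 0.0811852 ms.
8 queued → 0.649481 ms.
Plus remaining 2000 bits of current packet: 0.0123457 ms.
Queuing delay = 0.662 ms.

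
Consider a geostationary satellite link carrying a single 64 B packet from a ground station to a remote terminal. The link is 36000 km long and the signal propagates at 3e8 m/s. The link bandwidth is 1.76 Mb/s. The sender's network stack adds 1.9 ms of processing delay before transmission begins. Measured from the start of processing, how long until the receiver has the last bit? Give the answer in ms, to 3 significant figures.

122 ms

L = 64 × 8 = 512 bits.
Transmission delay = L/R = 512 / 1760000 = 0.290909 ms.
Propagation delay = d/s = 36000000 m / 300000000 m/s = 120 ms.
Plus processing delay 1.9 ms = 1.9 ms.
Total = 122 ms.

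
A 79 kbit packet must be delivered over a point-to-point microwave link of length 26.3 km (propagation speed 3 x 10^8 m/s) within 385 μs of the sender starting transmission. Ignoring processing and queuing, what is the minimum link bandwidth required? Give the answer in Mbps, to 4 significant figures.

Propagation delay = 26300 / 300000000 = 87.6667 μs.
Transmission budget = 385 − 87.6667 = 297.333 μs.
R ≥ L / t_tx = 79000 bits / 0.000297333 s = 265.7 Mbps.

265.7 Mbps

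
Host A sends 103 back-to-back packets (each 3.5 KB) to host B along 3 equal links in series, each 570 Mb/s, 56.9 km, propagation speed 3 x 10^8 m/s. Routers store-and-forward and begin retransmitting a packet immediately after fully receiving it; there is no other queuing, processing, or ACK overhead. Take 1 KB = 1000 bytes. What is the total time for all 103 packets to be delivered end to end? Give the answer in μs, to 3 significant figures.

5730 μs

Per-hop transmission t_tx = L/R = 28000/570000000 = 49.1228 μs.
Per-hop propagation t_prop = 56900/300000000 = 189.667 μs.
Pipeline fill: first packet needs 3·t_tx to clear all hops; remaining 102 packets each add one t_tx.
Total = (3+103-1)·t_tx + 3·t_prop = 105·49.1228 + 3·189.667 = 5730 μs.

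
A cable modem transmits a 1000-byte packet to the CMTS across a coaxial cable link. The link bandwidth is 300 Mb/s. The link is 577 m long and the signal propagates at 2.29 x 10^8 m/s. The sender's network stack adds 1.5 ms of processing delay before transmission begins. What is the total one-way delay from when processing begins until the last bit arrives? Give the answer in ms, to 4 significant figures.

L = 1000 × 8 = 8000 bits.
Transmission delay = L/R = 8000 / 300000000 = 0.0266667 ms.
Propagation delay = d/s = 577 m / 229000000 m/s = 0.00251965 ms.
Plus processing delay 1.5 ms = 1.5 ms.
Total = 1.529 ms.

1.529 ms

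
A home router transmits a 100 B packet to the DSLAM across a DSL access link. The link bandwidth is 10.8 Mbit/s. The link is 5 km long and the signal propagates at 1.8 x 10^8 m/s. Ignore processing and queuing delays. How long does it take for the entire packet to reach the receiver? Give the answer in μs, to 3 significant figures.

102 μs

L = 100 × 8 = 800 bits.
Transmission delay = L/R = 800 / 10800000 = 74.0741 μs.
Propagation delay = d/s = 5000 m / 180000000 m/s = 27.7778 μs.
Total = 102 μs.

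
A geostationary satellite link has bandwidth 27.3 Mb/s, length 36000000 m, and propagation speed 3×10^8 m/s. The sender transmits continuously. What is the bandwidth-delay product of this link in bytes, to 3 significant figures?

410000 bytes

Propagation delay = 36000000 / 300000000 = 0.12 s.
BDP = R × t_prop = 27300000 × 0.12 = 3276000 bits.
In bytes: 3276000/8 = 410000 bytes.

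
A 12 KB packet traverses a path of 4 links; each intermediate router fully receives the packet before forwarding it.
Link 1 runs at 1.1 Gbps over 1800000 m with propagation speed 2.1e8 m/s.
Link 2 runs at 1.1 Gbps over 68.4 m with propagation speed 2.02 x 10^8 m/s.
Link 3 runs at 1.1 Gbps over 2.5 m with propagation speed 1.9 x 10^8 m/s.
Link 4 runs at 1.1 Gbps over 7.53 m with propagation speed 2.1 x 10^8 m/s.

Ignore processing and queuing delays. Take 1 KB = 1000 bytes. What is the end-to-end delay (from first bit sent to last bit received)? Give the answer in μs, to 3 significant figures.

8920 μs

L = 96000 bits.
Transmission delay per hop = L/R = 96000/1100000000 = 87.2727 μs; 4 hops → 349.091 μs.
Propagation delays (d/s per hop): 8571.43, 0.338614, 0.0131579, 0.0358571 μs; sum = 8571.82 μs.
End-to-end = 8920 μs.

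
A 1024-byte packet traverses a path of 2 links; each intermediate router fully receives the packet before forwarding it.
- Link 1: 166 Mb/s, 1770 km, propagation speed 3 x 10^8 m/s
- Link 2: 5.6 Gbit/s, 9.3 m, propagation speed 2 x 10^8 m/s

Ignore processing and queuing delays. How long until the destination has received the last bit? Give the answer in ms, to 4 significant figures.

L = 1024 × 8 = 8192 bits.
Transmission delays (L/R per hop): 0.0493494, 0.00146286 ms; sum = 0.0508123 ms.
Propagation delays (d/s per hop): 5.9, 4.65e-05 ms; sum = 5.90005 ms.
End-to-end = 5.951 ms.

5.951 ms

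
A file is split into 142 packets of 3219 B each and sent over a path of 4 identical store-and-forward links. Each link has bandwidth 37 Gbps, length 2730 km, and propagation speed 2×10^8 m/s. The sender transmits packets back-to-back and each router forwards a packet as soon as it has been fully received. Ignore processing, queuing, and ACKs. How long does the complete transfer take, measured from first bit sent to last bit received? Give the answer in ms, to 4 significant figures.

Per-hop transmission t_tx = L/R = 25752/37000000000 = 0.000696 ms.
Per-hop propagation t_prop = 2730000/200000000 = 13.65 ms.
Pipeline fill: first packet needs 4·t_tx to clear all hops; remaining 141 packets each add one t_tx.
Total = (4+142-1)·t_tx + 4·t_prop = 145·0.000696 + 4·13.65 = 54.70 ms.

54.70 ms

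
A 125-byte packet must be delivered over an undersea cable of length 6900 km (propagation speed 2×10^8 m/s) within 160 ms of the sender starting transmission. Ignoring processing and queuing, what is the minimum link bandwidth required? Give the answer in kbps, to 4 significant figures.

7.968 kbps

L = 1000 bits.
Propagation delay = 6900000 / 200000000 = 34.5 ms.
Transmission budget = 160 − 34.5 = 125.5 ms.
R ≥ L / t_tx = 1000 bits / 0.1255 s = 7.968 kbps.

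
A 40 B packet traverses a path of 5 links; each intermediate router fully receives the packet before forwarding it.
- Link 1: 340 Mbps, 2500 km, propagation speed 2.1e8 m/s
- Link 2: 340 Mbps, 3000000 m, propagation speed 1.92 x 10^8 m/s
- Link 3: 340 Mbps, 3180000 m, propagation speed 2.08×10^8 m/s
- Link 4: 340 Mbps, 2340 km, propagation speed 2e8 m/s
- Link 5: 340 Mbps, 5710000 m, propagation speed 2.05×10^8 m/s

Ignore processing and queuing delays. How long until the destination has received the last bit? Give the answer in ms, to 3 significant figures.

82.4 ms

L = 40 × 8 = 320 bits.
Transmission delay per hop = L/R = 320/340000000 = 0.000941176 ms; 5 hops → 0.00470588 ms.
Propagation delays (d/s per hop): 11.9048, 15.625, 15.2885, 11.7, 27.8537 ms; sum = 82.3719 ms.
End-to-end = 82.4 ms.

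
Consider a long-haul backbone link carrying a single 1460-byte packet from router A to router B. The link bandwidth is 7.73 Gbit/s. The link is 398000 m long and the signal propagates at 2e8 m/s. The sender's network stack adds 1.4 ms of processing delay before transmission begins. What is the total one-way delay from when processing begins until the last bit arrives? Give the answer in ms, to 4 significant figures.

3.392 ms

L = 1460 × 8 = 11680 bits.
Transmission delay = L/R = 11680 / 7730000000 = 0.001511 ms.
Propagation delay = d/s = 398000 m / 200000000 m/s = 1.99 ms.
Plus processing delay 1.4 ms = 1.4 ms.
Total = 3.392 ms.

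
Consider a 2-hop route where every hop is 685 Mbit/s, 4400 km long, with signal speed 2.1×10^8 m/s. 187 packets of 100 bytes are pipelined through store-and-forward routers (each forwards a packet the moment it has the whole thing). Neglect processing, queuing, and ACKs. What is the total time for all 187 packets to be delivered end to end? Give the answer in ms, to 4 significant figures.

42.12 ms

Per-hop transmission t_tx = L/R = 800/685000000 = 0.00116788 ms.
Per-hop propagation t_prop = 4400000/210000000 = 20.9524 ms.
Pipeline fill: first packet needs 2·t_tx to clear all hops; remaining 186 packets each add one t_tx.
Total = (2+187-1)·t_tx + 2·t_prop = 188·0.00116788 + 2·20.9524 = 42.12 ms.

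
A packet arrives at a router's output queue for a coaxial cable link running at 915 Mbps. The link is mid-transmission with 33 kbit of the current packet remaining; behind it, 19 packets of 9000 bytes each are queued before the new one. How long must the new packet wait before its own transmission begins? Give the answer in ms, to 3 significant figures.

1.53 ms

Each queued packet: L/R = 72000/915000000 = 0.0786885 ms.
19 queued → 1.49508 ms.
Plus remaining 33000 bits of current packet: 0.0360656 ms.
Queuing delay = 1.53 ms.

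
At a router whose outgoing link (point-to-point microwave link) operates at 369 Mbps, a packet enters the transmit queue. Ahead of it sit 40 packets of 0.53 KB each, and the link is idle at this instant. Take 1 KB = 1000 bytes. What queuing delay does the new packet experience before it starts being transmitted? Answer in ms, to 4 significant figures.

0.4596 ms

Each queued packet: L/R = 4240/369000000 = 0.0114905 ms.
40 queued → 0.459621 ms.
Queuing delay = 0.4596 ms.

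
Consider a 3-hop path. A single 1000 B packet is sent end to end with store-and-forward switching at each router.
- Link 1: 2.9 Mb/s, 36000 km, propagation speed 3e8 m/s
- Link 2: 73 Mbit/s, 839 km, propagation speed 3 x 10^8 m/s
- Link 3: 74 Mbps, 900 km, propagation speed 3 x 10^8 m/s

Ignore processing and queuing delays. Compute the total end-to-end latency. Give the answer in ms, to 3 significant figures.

L = 1000 × 8 = 8000 bits.
Transmission delays (L/R per hop): 2.75862, 0.109589, 0.108108 ms; sum = 2.97632 ms.
Propagation delays (d/s per hop): 120, 2.79667, 3 ms; sum = 125.797 ms.
End-to-end = 129 ms.

129 ms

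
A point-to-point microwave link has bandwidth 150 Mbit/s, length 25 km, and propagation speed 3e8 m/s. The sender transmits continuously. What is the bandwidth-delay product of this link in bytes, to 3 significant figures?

Propagation delay = 25000 / 300000000 = 8.33333e-05 s.
BDP = R × t_prop = 150000000 × 8.33333e-05 = 12500 bits.
In bytes: 12500/8 = 1560 bytes.

1560 bytes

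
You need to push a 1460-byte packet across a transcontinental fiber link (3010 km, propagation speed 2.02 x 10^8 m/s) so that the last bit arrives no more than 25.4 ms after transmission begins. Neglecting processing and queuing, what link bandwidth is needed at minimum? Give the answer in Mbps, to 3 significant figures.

1.11 Mbps

L = 11680 bits.
Propagation delay = 3010000 / 202000000 = 14.901 ms.
Transmission budget = 25.4 − 14.901 = 10.499 ms.
R ≥ L / t_tx = 11680 bits / 0.010499 s = 1.11 Mbps.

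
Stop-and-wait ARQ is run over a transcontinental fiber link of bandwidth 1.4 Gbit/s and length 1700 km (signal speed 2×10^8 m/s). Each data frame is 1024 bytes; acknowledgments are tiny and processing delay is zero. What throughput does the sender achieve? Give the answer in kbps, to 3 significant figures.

t_tx = L/R = 8192/1400000000 = 5.85143e-06 s.
t_prop = 1700000/200000000 = 0.0085 s; RTT = 0.017 s.
Cycle = t_tx + RTT = 0.0170059 s.
Throughput = L / cycle = 8192 / 0.0170059 = 482 kbps.

482 kbps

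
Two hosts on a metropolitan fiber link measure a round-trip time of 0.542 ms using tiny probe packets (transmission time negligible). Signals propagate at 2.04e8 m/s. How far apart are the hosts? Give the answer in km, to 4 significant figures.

55.28 km

One-way propagation = RTT/2 = 0.271 ms.
d = s × t = 204000000 × 0.000271 = 55.28 km.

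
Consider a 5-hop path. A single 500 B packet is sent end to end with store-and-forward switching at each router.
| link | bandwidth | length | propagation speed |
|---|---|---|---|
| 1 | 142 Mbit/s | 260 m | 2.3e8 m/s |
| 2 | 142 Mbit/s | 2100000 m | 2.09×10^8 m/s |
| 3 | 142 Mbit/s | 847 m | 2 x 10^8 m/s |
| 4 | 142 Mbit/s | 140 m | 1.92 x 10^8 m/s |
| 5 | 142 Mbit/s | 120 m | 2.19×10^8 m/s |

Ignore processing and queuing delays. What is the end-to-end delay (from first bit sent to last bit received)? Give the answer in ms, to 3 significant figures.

L = 500 × 8 = 4000 bits.
Transmission delay per hop = L/R = 4000/142000000 = 0.028169 ms; 5 hops → 0.140845 ms.
Propagation delays (d/s per hop): 0.00113043, 10.0478, 0.004235, 0.000729167, 0.000547945 ms; sum = 10.0545 ms.
End-to-end = 10.2 ms.

10.2 ms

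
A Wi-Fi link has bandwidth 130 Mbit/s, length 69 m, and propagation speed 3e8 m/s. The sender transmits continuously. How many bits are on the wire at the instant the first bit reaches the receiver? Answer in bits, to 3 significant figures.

29.9 bits

Propagation delay = 69 / 300000000 = 2.3e-07 s.
BDP = R × t_prop = 130000000 × 2.3e-07 = 29.9 bits.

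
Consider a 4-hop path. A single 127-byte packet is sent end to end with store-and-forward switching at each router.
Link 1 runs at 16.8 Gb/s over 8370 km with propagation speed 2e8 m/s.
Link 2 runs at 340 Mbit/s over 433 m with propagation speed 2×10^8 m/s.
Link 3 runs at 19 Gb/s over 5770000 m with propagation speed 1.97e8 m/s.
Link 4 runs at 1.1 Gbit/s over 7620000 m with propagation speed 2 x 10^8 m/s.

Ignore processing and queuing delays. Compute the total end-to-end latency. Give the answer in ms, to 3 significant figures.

109 ms

L = 127 × 8 = 1016 bits.
Transmission delays (L/R per hop): 6.04762e-05, 0.00298824, 5.34737e-05, 0.000923636 ms; sum = 0.00402582 ms.
Propagation delays (d/s per hop): 41.85, 0.002165, 29.2893, 38.1 ms; sum = 109.242 ms.
End-to-end = 109 ms.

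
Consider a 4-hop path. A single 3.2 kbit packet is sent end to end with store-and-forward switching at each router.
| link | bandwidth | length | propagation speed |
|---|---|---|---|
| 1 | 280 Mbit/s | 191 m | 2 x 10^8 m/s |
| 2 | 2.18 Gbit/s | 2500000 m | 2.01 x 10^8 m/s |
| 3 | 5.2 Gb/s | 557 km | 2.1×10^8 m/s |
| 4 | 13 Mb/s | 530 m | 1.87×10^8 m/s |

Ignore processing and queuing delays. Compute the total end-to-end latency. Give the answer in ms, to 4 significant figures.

L = 3200 bits.
Transmission delays (L/R per hop): 0.0114286, 0.00146789, 0.000615385, 0.246154 ms; sum = 0.259666 ms.
Propagation delays (d/s per hop): 0.000955, 12.4378, 2.65238, 0.00283422 ms; sum = 15.094 ms.
End-to-end = 15.35 ms.

15.35 ms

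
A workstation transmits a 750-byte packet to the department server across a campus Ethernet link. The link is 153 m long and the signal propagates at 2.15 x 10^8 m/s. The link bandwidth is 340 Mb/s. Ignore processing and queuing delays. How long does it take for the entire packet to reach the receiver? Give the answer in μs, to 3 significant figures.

L = 750 × 8 = 6000 bits.
Transmission delay = L/R = 6000 / 340000000 = 17.6471 μs.
Propagation delay = d/s = 153 m / 215000000 m/s = 0.711628 μs.
Total = 18.4 μs.

18.4 μs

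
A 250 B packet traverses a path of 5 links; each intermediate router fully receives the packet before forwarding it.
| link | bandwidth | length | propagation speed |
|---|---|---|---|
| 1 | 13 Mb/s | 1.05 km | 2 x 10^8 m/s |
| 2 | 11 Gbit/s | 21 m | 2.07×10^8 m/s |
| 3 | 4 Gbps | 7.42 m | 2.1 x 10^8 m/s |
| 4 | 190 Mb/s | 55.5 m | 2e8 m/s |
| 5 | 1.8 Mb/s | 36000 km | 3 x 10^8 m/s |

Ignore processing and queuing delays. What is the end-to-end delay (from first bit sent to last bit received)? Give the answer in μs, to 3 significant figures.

L = 250 × 8 = 2000 bits.
Transmission delays (L/R per hop): 153.846, 0.181818, 0.5, 10.5263, 1111.11 μs; sum = 1276.17 μs.
Propagation delays (d/s per hop): 5.25, 0.101449, 0.0353333, 0.2775, 120000 μs; sum = 120006 μs.
End-to-end = 121000 μs.

121000 μs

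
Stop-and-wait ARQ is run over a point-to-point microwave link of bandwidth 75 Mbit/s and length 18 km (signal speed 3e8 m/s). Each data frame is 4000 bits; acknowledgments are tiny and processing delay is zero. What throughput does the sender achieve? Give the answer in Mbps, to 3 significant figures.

t_tx = L/R = 4000/75000000 = 5.33333e-05 s.
t_prop = 18000/300000000 = 6e-05 s; RTT = 0.00012 s.
Cycle = t_tx + RTT = 0.000173333 s.
Throughput = L / cycle = 4000 / 0.000173333 = 23.1 Mbps.

23.1 Mbps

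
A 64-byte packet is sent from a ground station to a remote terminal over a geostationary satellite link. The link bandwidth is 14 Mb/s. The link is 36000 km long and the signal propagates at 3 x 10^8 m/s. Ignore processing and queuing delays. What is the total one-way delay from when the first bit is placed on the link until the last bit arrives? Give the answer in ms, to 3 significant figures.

L = 64 × 8 = 512 bits.
Transmission delay = L/R = 512 / 14000000 = 0.0365714 ms.
Propagation delay = d/s = 36000000 m / 300000000 m/s = 120 ms.
Total = 120 ms.

120 ms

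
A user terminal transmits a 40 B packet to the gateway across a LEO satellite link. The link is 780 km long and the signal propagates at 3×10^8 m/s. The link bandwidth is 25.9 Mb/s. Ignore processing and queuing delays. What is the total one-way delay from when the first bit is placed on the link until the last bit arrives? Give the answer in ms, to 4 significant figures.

2.612 ms

L = 40 × 8 = 320 bits.
Transmission delay = L/R = 320 / 25900000 = 0.0123552 ms.
Propagation delay = d/s = 780000 m / 300000000 m/s = 2.6 ms.
Total = 2.612 ms.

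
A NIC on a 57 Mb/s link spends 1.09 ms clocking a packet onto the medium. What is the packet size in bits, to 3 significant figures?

L = R × t_tx = 57000000 b/s × 0.00109 s = 62130 bits.

62100 bits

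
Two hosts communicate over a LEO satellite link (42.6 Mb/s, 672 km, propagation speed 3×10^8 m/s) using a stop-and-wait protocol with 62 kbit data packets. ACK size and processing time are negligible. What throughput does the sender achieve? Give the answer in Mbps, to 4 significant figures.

10.45 Mbps

t_tx = L/R = 62000/42600000 = 0.0014554 s.
t_prop = 672000/300000000 = 0.00224 s; RTT = 0.00448 s.
Cycle = t_tx + RTT = 0.0059354 s.
Throughput = L / cycle = 62000 / 0.0059354 = 10.45 Mbps.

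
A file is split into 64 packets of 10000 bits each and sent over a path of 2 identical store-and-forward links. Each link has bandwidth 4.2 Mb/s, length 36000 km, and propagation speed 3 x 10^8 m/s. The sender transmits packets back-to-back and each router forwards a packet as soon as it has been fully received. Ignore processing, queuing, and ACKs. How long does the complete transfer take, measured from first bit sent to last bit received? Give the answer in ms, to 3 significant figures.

395 ms

Per-hop transmission t_tx = L/R = 10000/4200000 = 2.38095 ms.
Per-hop propagation t_prop = 36000000/300000000 = 120 ms.
Pipeline fill: first packet needs 2·t_tx to clear all hops; remaining 63 packets each add one t_tx.
Total = (2+64-1)·t_tx + 2·t_prop = 65·2.38095 + 2·120 = 395 ms.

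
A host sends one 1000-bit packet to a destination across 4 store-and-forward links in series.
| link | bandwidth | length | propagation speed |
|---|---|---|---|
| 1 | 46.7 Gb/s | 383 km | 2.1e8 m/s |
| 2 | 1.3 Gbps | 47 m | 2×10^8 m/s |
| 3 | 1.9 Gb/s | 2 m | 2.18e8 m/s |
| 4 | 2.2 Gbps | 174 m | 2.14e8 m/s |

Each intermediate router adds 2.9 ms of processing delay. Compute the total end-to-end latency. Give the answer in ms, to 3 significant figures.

10.5 ms

Transmission delays (L/R per hop): 2.14133e-05, 0.000769231, 0.000526316, 0.000454545 ms; sum = 0.00177151 ms.
Propagation delays (d/s per hop): 1.82381, 0.000235, 9.17431e-06, 0.000813084 ms; sum = 1.82487 ms.
Processing at 3 router(s): 3 × 2.9 ms = 8.7 ms.
End-to-end = 10.5 ms.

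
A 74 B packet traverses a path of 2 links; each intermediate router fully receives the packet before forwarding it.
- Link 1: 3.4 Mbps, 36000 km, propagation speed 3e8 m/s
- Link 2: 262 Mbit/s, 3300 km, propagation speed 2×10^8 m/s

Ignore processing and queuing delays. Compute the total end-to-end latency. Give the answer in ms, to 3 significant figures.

137 ms

L = 74 × 8 = 592 bits.
Transmission delays (L/R per hop): 0.174118, 0.00225954 ms; sum = 0.176377 ms.
Propagation delays (d/s per hop): 120, 16.5 ms; sum = 136.5 ms.
End-to-end = 137 ms.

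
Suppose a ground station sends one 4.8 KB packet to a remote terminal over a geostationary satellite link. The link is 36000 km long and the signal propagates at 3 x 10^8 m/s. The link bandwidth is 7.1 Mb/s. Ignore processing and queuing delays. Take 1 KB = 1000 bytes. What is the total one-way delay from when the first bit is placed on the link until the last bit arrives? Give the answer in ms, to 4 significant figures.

125.4 ms

L = 38400 bits.
Transmission delay = L/R = 38400 / 7100000 = 5.40845 ms.
Propagation delay = d/s = 36000000 m / 300000000 m/s = 120 ms.
Total = 125.4 ms.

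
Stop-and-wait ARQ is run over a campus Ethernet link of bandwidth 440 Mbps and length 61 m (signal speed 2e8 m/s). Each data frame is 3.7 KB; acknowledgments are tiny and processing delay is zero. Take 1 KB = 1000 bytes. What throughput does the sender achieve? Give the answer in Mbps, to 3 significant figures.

436 Mbps

t_tx = L/R = 29600/440000000 = 6.72727e-05 s.
t_prop = 61/200000000 = 3.05e-07 s; RTT = 6.1e-07 s.
Cycle = t_tx + RTT = 6.78827e-05 s.
Throughput = L / cycle = 29600 / 6.78827e-05 = 436 Mbps.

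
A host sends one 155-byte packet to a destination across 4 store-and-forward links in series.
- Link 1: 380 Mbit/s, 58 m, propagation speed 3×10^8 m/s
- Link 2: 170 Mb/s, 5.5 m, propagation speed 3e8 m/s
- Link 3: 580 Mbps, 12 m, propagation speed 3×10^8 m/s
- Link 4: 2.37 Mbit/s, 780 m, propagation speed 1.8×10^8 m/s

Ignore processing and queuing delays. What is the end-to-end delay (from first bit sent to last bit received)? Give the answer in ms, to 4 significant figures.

L = 155 × 8 = 1240 bits.
Transmission delays (L/R per hop): 0.00326316, 0.00729412, 0.00213793, 0.523207 ms; sum = 0.535902 ms.
Propagation delays (d/s per hop): 0.000193333, 1.83333e-05, 4e-05, 0.00433333 ms; sum = 0.004585 ms.
End-to-end = 0.5405 ms.

0.5405 ms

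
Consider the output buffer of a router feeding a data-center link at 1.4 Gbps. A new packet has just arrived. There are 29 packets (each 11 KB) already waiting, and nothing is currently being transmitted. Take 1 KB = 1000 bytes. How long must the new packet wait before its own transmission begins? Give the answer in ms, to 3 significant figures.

1.82 ms

Each queued packet: L/R = 88000/1400000000 = 0.0628571 ms.
29 queued → 1.82286 ms.
Queuing delay = 1.82 ms.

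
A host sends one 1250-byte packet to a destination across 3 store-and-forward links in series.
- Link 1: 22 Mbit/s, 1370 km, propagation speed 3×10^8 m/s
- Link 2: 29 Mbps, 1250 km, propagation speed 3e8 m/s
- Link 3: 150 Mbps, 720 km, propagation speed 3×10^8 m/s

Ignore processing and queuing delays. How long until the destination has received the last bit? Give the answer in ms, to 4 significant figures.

L = 1250 × 8 = 10000 bits.
Transmission delays (L/R per hop): 0.454545, 0.344828, 0.0666667 ms; sum = 0.86604 ms.
Propagation delays (d/s per hop): 4.56667, 4.16667, 2.4 ms; sum = 11.1333 ms.
End-to-end = 12.00 ms.

12.00 ms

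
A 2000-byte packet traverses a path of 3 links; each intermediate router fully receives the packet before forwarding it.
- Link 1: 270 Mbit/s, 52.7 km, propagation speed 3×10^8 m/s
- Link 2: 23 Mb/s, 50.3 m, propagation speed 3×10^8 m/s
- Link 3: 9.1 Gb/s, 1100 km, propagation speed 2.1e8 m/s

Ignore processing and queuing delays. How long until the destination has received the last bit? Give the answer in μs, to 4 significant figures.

L = 2000 × 8 = 16000 bits.
Transmission delays (L/R per hop): 59.2593, 695.652, 1.75824 μs; sum = 756.67 μs.
Propagation delays (d/s per hop): 175.667, 0.167667, 5238.1 μs; sum = 5413.93 μs.
End-to-end = 6171 μs.

6171 μs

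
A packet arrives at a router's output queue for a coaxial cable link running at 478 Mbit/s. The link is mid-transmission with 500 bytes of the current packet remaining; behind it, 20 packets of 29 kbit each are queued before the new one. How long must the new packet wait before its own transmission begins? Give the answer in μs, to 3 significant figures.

1220 μs

Each queued packet: L/R = 29000/478000000 = 60.6695 μs.
20 queued → 1213.39 μs.
Plus remaining 4000 bits of current packet: 8.3682 μs.
Queuing delay = 1220 μs.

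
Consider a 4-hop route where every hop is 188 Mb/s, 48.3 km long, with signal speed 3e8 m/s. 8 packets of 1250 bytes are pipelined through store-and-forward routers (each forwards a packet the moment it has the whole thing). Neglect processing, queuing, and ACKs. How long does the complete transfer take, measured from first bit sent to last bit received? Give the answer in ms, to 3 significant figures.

Per-hop transmission t_tx = L/R = 10000/188000000 = 0.0531915 ms.
Per-hop propagation t_prop = 48300/300000000 = 0.161 ms.
Pipeline fill: first packet needs 4·t_tx to clear all hops; remaining 7 packets each add one t_tx.
Total = (4+8-1)·t_tx + 4·t_prop = 11·0.0531915 + 4·0.161 = 1.23 ms.

1.23 ms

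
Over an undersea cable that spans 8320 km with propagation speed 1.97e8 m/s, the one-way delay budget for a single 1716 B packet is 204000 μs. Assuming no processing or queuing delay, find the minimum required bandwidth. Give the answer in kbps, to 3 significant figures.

L = 13728 bits.
Propagation delay = 8320000 / 197000000 = 42233.5 μs.
Transmission budget = 204000 − 42233.5 = 161766 μs.
R ≥ L / t_tx = 13728 bits / 0.161766 s = 84.9 kbps.

84.9 kbps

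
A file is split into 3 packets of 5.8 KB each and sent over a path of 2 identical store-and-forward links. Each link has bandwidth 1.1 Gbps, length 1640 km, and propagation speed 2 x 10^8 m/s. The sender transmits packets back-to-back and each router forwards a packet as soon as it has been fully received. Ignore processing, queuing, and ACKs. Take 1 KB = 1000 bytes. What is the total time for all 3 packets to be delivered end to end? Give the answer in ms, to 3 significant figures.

Per-hop transmission t_tx = L/R = 46400/1100000000 = 0.0421818 ms.
Per-hop propagation t_prop = 1640000/200000000 = 8.2 ms.
Pipeline fill: first packet needs 2·t_tx to clear all hops; remaining 2 packets each add one t_tx.
Total = (2+3-1)·t_tx + 2·t_prop = 4·0.0421818 + 2·8.2 = 16.6 ms.

16.6 ms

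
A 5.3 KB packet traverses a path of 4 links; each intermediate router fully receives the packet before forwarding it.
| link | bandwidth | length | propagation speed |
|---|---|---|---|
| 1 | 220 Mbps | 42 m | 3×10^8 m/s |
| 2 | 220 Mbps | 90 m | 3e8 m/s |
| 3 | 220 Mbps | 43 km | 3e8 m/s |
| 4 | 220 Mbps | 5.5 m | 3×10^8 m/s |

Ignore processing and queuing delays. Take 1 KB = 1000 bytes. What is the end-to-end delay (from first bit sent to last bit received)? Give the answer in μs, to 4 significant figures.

914.7 μs

L = 42400 bits.
Transmission delay per hop = L/R = 42400/220000000 = 192.727 μs; 4 hops → 770.909 μs.
Propagation delays (d/s per hop): 0.14, 0.3, 143.333, 0.0183333 μs; sum = 143.792 μs.
End-to-end = 914.7 μs.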